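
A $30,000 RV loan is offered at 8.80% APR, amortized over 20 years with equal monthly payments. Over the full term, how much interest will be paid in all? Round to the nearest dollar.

$33,857

Monthly rate = 8.8%/12 = 0.0073333; payment = 30,000 × 0.0073333 / (1 − (1+0.0073333)^−240) = $266.07.
Total paid = 240 × $266.07 = $63,856.80; interest = $63,856.80 − $30,000 = $33,856.80.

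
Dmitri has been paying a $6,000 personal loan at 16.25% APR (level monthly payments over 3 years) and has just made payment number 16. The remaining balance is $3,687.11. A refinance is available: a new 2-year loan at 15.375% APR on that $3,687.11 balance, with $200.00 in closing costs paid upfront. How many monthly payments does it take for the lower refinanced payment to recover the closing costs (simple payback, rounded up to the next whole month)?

7 months

Current payment = 6,000 × 16.25%/12 / (1 − (1+0.0135417)^−36) = $211.68.
Refinanced payment = 3,687.11 × 0.0128125 / (1 − (1+0.0128125)^−24) = $179.43.
Monthly savings = $211.68 − $179.43 = $32.25.
Break-even = $200.00 / $32.25 = 6.20 → 7 months.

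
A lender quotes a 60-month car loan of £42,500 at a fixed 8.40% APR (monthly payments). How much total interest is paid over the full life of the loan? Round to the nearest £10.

Monthly rate = 8.4%/12 = 0.0070000; payment = 42,500 × 0.0070000 / (1 − (1+0.0070000)^−60) = £869.91.
Total paid = 60 × £869.91 = £52,194.60; interest = £52,194.60 − £42,500 = £9,694.60.

£9,690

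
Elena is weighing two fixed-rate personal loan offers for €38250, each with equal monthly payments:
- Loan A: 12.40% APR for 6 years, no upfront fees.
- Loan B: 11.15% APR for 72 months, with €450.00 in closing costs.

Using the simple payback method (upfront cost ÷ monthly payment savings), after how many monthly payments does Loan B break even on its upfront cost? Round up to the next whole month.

Loan A: at 12.40% the monthly rate is 0.0103333, so the payment is 38,250 × 0.0103333 / (1 − 1.0103333^−72) = €755.78.
Loan B: at 11.15% the monthly rate is 0.0092917, so the payment is 38,250 × 0.0092917 / (1 − 1.0092917^−72) = €731.00.
Monthly savings = €755.78 − €731.00 = €24.78.
Break-even = €450.00 / €24.78 = 18.16 → 19 months.

19 months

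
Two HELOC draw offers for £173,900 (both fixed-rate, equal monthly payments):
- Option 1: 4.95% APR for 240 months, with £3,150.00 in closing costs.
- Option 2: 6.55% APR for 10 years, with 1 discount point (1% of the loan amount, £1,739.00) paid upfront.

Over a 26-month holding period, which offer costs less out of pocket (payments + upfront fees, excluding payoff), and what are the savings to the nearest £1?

Option 1 by £20,329

Option 1: monthly rate = 4.95%/12 = 0.0041250; payment = 173,900 × 0.0041250 / (1 − (1+0.0041250)^−240) = £1,142.87.
Option 2: at 6.55% the monthly rate is 0.0054583, so the payment is 173,900 × 0.0054583 / (1 − 1.0054583^−120) = £1,979.03.
Over 26 months: Option 1 costs 26 × £1,142.87 + £3,150.00 = £32,864.62; Option 2 costs 26 × £1,979.03 + £1,739.00 = £53,193.78.
Option 1 is cheaper by £53,193.78 − £32,864.62 = £20,329.16.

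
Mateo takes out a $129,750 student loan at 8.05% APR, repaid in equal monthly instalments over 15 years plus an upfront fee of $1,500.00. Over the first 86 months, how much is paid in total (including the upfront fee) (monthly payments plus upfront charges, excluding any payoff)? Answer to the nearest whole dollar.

At 8.05% the monthly rate is 0.0067083, so the payment is 129,750 × 0.0067083 / (1 − 1.0067083^−180) = $1,243.71.
Total outlay = 86 × $1,243.71 + $1,500.00 = $108,459.06.

$108,459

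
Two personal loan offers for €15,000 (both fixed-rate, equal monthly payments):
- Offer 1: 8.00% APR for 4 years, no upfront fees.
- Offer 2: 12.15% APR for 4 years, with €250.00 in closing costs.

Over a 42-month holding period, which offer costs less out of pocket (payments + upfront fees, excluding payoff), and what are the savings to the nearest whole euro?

Offer 1 by €1,507

Offer 1: at 8.00% the monthly rate is 0.0066667, so the payment is 15,000 × 0.0066667 / (1 − 1.0066667^−48) = €366.19.
Offer 2: at 12.15% the monthly rate is 0.0101250, so the payment is 15,000 × 0.0101250 / (1 − 1.0101250^−48) = €396.11.
Over 42 months: Offer 1 costs 42 × €366.19 = €15,379.98; Offer 2 costs 42 × €396.11 + €250.00 = €16,886.62.
Offer 1 is cheaper by €16,886.62 − €15,379.98 = €1,506.64.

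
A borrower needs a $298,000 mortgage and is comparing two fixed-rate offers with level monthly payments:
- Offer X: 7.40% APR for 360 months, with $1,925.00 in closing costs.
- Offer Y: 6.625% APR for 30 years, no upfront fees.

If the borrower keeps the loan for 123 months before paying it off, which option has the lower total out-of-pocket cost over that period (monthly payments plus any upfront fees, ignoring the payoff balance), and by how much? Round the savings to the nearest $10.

Offer X: monthly rate = 7.4%/12 = 0.0061667; payment = 298,000 × 0.0061667 / (1 − (1+0.0061667)^−360) = $2,063.29.
Offer Y: monthly rate = 6.625%/12 = 0.0055208; payment = 298,000 × 0.0055208 / (1 − (1+0.0055208)^−360) = $1,908.13.
Over 123 months: Offer X costs 123 × $2,063.29 + $1,925.00 = $255,709.67; Offer Y costs 123 × $1,908.13 = $234,699.99.
Offer Y is cheaper by $255,709.67 − $234,699.99 = $21,009.68.

Offer Y by $21,010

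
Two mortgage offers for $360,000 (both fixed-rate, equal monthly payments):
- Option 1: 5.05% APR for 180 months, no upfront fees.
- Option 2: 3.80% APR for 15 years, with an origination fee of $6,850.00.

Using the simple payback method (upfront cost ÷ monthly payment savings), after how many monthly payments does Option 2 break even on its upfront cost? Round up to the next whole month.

Option 1: monthly rate = 5.05%/12 = 0.0042083; payment = 360,000 × 0.0042083 / (1 − (1+0.0042083)^−180) = $2,856.24.
Option 2: monthly rate = 3.8%/12 = 0.0031667; payment = 360,000 × 0.0031667 / (1 − (1+0.0031667)^−180) = $2,626.94.
Monthly savings = $2,856.24 − $2,626.94 = $229.30.
Break-even = $6,850.00 / $229.30 = 29.87 → 30 months.

30 months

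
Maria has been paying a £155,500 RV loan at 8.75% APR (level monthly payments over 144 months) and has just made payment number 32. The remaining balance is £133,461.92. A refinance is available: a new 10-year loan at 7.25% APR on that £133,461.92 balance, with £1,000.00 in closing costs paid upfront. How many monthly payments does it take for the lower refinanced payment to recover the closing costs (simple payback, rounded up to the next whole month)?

Current payment = 155,500 × 8.75%/12 / (1 − (1+0.0072917)^−144) = £1,747.82.
Refinanced payment = 133,461.92 × 0.0060417 / (1 − (1+0.0060417)^−120) = £1,566.86.
Monthly savings = £1,747.82 − £1,566.86 = £180.96.
Break-even = £1,000.00 / £180.96 = 5.53 → 6 months.

6 months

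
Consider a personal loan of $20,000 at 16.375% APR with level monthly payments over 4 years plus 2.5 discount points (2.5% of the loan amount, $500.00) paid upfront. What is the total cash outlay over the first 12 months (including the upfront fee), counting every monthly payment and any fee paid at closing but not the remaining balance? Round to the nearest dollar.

$7,348

Monthly rate = 16.375%/12 = 0.0136458; payment = 20,000 × 0.0136458 / (1 − (1+0.0136458)^−48) = $570.65.
Total outlay = 12 × $570.65 + $500.00 = $7,347.80.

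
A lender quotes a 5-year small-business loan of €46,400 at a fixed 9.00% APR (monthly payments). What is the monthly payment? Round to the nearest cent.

€963.19

At 9.00% the monthly rate is 0.0075000, so the payment is 46,400 × 0.0075000 / (1 − 1.0075000^−60) = €963.19.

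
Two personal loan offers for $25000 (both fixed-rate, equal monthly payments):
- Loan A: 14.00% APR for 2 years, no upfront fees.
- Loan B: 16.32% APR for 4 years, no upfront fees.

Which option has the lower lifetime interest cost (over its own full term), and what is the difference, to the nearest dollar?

Loan A: at 14.00% the monthly rate is 0.0116667, so the payment is 25,000 × 0.0116667 / (1 − 1.0116667^−24) = $1,200.32.
Total interest on Loan A = 24 × $1,200.32 − $25,000 = $3,807.68.
Loan B: at 16.32% the monthly rate is 0.0136000, so the payment is 25,000 × 0.0136000 / (1 − 1.0136000^−48) = $712.61.
Total interest on Loan B = 48 × $712.61 − $25,000 = $9,205.28.
Loan A is lower by $5,397.60.

Loan A by $5,398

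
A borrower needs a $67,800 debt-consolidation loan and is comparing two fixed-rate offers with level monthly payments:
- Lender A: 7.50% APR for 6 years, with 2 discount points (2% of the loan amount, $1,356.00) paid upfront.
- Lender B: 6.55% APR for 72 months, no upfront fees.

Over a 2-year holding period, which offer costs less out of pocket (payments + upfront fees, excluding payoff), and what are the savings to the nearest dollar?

Lender B by $2,099

Lender A: at 7.50% the monthly rate is 0.0062500, so the payment is 67,800 × 0.0062500 / (1 − 1.0062500^−72) = $1,172.27.
Lender B: at 6.55% the monthly rate is 0.0054583, so the payment is 67,800 × 0.0054583 / (1 − 1.0054583^−72) = $1,141.33.
Over 24 months: Lender A costs 24 × $1,172.27 + $1,356.00 = $29,490.48; Lender B costs 24 × $1,141.33 = $27,391.92.
Lender B is cheaper by $29,490.48 − $27,391.92 = $2,098.56.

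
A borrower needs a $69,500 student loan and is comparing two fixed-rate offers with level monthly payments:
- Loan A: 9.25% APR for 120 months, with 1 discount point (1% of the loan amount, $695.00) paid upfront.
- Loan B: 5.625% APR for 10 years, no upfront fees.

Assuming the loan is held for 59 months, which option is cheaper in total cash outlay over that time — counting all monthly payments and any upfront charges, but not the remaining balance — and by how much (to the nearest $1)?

Loan B by $8,439

Loan A: monthly rate = 9.25%/12 = 0.0077083; payment = 69,500 × 0.0077083 / (1 − (1+0.0077083)^−120) = $889.83.
Loan B: at 5.625% the monthly rate is 0.0046875, so the payment is 69,500 × 0.0046875 / (1 − 1.0046875^−120) = $758.57.
Over 59 months: Loan A costs 59 × $889.83 + $695.00 = $53,194.97; Loan B costs 59 × $758.57 = $44,755.63.
Loan B is cheaper by $53,194.97 − $44,755.63 = $8,439.34.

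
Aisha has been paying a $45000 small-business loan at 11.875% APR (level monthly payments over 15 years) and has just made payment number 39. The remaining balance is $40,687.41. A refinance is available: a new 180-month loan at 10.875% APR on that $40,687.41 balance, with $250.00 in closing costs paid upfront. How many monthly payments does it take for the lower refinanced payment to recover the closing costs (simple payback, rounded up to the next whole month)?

4 months

Current payment = 45,000 × 11.875%/12 / (1 − (1+0.0098958)^−180) = $536.46.
Refinanced payment = 40,687.41 × 0.0090625 / (1 − (1+0.0090625)^−180) = $459.26.
Monthly savings = $536.46 − $459.26 = $77.20.
Break-even = $250.00 / $77.20 = 3.24 → 4 months.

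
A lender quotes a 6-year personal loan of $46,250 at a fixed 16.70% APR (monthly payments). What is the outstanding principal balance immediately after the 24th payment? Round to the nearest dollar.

$35,580

With monthly rate i = 16.7%/12 = 0.0139167, the balance after k of n payments is P · [(1+i)^n − (1+i)^k] / [(1+i)^n − 1].
(1+0.0139167)^72 = 2.70497256 and (1+0.0139167)^24 = 1.39333096, so the balance is 46,250 × (2.70497256 − 1.39333096) / (2.70497256 − 1) = $35,580.29.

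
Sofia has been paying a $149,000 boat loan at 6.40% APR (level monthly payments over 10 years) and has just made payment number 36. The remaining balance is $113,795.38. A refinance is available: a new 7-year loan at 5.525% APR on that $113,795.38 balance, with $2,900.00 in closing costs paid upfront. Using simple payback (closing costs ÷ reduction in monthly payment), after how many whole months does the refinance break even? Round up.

61 months

Current payment = 149,000 × 6.4%/12 / (1 − (1+0.0053333)^−120) = $1,684.29.
Refinanced payment = 113,795.38 × 0.0046042 / (1 − (1+0.0046042)^−84) = $1,636.60.
Monthly savings = $1,684.29 − $1,636.60 = $47.69.
Break-even = $2,900.00 / $47.69 = 60.81 → 61 months.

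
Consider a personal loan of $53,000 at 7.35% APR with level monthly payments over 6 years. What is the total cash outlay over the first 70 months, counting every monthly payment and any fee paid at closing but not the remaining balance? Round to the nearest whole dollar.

At 7.35% the monthly rate is 0.0061250, so the payment is 53,000 × 0.0061250 / (1 − 1.0061250^−72) = $912.53.
Total outlay = 70 × $912.53 = $63,877.10.

$63,877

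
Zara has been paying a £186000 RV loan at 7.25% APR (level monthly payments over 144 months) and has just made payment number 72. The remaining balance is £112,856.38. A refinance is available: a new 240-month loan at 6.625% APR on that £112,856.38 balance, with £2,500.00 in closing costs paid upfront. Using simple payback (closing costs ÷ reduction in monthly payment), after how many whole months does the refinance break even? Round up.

3 months

Current payment = 186,000 × 7.25%/12 / (1 − (1+0.0060417)^−144) = £1,937.67.
Refinanced payment = 112,856.38 × 0.0055208 / (1 − (1+0.0055208)^−240) = £849.75.
Monthly savings = £1,937.67 − £849.75 = £1,087.92.
Break-even = £2,500.00 / £1,087.92 = 2.30 → 3 months.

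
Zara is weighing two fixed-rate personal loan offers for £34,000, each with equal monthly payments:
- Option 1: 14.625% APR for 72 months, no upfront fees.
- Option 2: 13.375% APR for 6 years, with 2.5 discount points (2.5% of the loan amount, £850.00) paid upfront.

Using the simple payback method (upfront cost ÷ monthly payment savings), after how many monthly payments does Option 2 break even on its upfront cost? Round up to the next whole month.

Option 1: at 14.625% the monthly rate is 0.0121875, so the payment is 34,000 × 0.0121875 / (1 − 1.0121875^−72) = £712.02.
Option 2: monthly rate = 13.375%/12 = 0.0111458; payment = 34,000 × 0.0111458 / (1 − (1+0.0111458)^−72) = £689.27.
Monthly savings = £712.02 − £689.27 = £22.75.
Break-even = £850.00 / £22.75 = 37.36 → 38 months.

38 months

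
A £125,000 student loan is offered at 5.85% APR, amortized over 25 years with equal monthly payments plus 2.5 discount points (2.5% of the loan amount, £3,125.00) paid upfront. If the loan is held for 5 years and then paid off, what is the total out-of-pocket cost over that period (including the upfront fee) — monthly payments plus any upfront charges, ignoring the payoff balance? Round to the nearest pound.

£50,762

At 5.85% the monthly rate is 0.0048750, so the payment is 125,000 × 0.0048750 / (1 − 1.0048750^−300) = £793.95.
Total outlay = 60 × £793.95 + £3,125.00 = £50,762.00.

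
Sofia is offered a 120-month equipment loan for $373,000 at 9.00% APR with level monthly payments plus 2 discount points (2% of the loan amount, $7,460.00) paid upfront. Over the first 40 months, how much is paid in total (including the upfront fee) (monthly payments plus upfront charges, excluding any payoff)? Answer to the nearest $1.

At 9.00% the monthly rate is 0.0075000, so the payment is 373,000 × 0.0075000 / (1 − 1.0075000^−120) = $4,725.01.
Total outlay = 40 × $4,725.01 + $7,460.00 = $196,460.40.

$196,460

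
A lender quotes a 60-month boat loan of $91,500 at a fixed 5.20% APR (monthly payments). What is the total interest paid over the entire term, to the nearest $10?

$12,610

Monthly rate = 5.2%/12 = 0.0043333; payment = 91,500 × 0.0043333 / (1 − (1+0.0043333)^−60) = $1,735.11.
Total paid = 60 × $1,735.11 = $104,106.60; interest = $104,106.60 − $91,500 = $12,606.60.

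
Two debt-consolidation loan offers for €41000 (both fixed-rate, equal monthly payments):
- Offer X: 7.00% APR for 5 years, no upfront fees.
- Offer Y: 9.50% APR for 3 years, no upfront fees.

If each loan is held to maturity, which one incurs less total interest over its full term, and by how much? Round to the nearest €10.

Offer Y by €1,430

Offer X: monthly rate = 7%/12 = 0.0058333; payment = 41,000 × 0.0058333 / (1 − (1+0.0058333)^−60) = €811.85.
Total interest on Offer X = 60 × €811.85 − €41,000 = €7,711.00.
Offer Y: monthly rate = 9.5%/12 = 0.0079167; payment = 41,000 × 0.0079167 / (1 − (1+0.0079167)^−36) = €1,313.35.
Total interest on Offer Y = 36 × €1,313.35 − €41,000 = €6,280.60.
Offer Y is lower by €1,430.40.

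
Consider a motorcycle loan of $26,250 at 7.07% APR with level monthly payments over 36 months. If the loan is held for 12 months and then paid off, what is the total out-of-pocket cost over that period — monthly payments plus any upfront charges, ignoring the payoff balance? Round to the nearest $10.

$9,740

Monthly rate = 7.07%/12 = 0.0058917; payment = 26,250 × 0.0058917 / (1 − (1+0.0058917)^−36) = $811.36.
Total outlay = 12 × $811.36 = $9,736.32.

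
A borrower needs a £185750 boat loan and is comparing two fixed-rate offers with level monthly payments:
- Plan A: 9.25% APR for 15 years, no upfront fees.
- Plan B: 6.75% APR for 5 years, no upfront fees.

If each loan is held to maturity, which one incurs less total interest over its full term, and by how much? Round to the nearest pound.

Plan A: monthly rate = 9.25%/12 = 0.0077083; payment = 185,750 × 0.0077083 / (1 − (1+0.0077083)^−180) = £1,911.72.
Total interest on Plan A = 180 × £1,911.72 − £185,750 = £158,359.60.
Plan B: at 6.75% the monthly rate is 0.0056250, so the payment is 185,750 × 0.0056250 / (1 − 1.0056250^−60) = £3,656.20.
Total interest on Plan B = 60 × £3,656.20 − £185,750 = £33,622.00.
Plan B is lower by £124,737.60.

Plan B by £124,738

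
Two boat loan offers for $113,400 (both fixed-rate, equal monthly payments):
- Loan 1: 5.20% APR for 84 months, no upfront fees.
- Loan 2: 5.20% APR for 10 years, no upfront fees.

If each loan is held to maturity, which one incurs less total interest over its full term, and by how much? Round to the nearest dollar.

Loan 1 by $10,137

Loan 1: monthly rate = 5.2%/12 = 0.0043333; payment = 113,400 × 0.0043333 / (1 − (1+0.0043333)^−84) = $1,613.46.
Total interest on Loan 1 = 84 × $1,613.46 − $113,400 = $22,130.64.
Loan 2: monthly rate = 5.2%/12 = 0.0043333; payment = 113,400 × 0.0043333 / (1 − (1+0.0043333)^−120) = $1,213.90.
Total interest on Loan 2 = 120 × $1,213.90 − $113,400 = $32,268.00.
Loan 1 is lower by $10,137.36.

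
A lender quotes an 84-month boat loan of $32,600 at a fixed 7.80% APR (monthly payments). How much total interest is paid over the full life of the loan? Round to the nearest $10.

At 7.80% the monthly rate is 0.0065000, so the payment is 32,600 × 0.0065000 / (1 − 1.0065000^−84) = $504.87.
Total paid = 84 × $504.87 = $42,409.08; interest = $42,409.08 − $32,600 = $9,809.08.

$9,810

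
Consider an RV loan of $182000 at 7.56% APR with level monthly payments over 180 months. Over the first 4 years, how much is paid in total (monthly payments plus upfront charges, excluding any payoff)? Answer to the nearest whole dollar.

At 7.56% the monthly rate is 0.0063000, so the payment is 182,000 × 0.0063000 / (1 − 1.0063000^−180) = $1,693.37.
Total outlay = 48 × $1,693.37 = $81,281.76.

$81,282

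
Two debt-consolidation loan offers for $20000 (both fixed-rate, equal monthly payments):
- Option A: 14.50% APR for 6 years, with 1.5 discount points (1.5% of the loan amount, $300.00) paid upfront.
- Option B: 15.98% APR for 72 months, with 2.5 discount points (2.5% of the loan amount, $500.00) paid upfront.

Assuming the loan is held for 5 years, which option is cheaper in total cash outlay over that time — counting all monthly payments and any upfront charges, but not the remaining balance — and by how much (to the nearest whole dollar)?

Option A by $1,168

Option A: at 14.50% the monthly rate is 0.0120833, so the payment is 20,000 × 0.0120833 / (1 − 1.0120833^−72) = $417.49.
Option B: at 15.98% the monthly rate is 0.0133167, so the payment is 20,000 × 0.0133167 / (1 − 1.0133167^−72) = $433.62.
Over 60 months: Option A costs 60 × $417.49 + $300.00 = $25,349.40; Option B costs 60 × $433.62 + $500.00 = $26,517.20.
Option A is cheaper by $26,517.20 − $25,349.40 = $1,167.80.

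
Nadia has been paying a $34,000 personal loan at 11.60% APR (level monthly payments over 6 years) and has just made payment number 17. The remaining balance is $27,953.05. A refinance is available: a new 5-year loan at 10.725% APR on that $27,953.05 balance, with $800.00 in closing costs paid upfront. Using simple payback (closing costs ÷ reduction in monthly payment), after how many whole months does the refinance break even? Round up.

Current payment = 34,000 × 11.6%/12 / (1 − (1+0.0096667)^−72) = $657.66.
Refinanced payment = 27,953.05 × 0.0089375 / (1 − (1+0.0089375)^−60) = $603.94.
Monthly savings = $657.66 − $603.94 = $53.72.
Break-even = $800.00 / $53.72 = 14.89 → 15 months.

15 months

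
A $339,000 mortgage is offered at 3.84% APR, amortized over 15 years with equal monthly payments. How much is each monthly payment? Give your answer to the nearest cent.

$2,480.45

Monthly rate = 3.84%/12 = 0.0032000; payment = 339,000 × 0.0032000 / (1 − (1+0.0032000)^−180) = $2,480.45.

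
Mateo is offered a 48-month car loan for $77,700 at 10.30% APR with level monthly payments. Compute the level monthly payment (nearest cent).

At 10.30% the monthly rate is 0.0085833, so the payment is 77,700 × 0.0085833 / (1 − 1.0085833^−48) = $1,981.89.

$1,981.89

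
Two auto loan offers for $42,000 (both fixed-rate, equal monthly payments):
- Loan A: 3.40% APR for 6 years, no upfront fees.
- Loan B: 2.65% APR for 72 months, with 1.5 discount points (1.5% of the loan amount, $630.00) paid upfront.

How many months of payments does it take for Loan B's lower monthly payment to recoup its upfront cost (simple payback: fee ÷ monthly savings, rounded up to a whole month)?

Loan A: at 3.40% the monthly rate is 0.0028333, so the payment is 42,000 × 0.0028333 / (1 − 1.0028333^−72) = $645.68.
Loan B: monthly rate = 2.65%/12 = 0.0022083; payment = 42,000 × 0.0022083 / (1 − (1+0.0022083)^−72) = $631.58.
Monthly savings = $645.68 − $631.58 = $14.10.
Break-even = $630.00 / $14.10 = 44.68 → 45 months.

45 months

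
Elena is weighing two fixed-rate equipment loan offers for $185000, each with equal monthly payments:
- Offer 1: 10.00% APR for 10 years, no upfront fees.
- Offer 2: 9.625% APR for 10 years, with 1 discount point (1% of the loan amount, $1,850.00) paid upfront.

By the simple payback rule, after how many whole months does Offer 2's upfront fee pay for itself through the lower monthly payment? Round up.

Offer 1: monthly rate = 10%/12 = 0.0083333; payment = 185,000 × 0.0083333 / (1 − (1+0.0083333)^−120) = $2,444.79.
Offer 2: at 9.625% the monthly rate is 0.0080208, so the payment is 185,000 × 0.0080208 / (1 − 1.0080208^−120) = $2,406.53.
Monthly savings = $2,444.79 − $2,406.53 = $38.26.
Break-even = $1,850.00 / $38.26 = 48.35 → 49 months.

49 months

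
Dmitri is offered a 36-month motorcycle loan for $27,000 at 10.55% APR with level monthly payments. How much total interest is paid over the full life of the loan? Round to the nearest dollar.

Monthly rate = 10.55%/12 = 0.0087917; payment = 27,000 × 0.0087917 / (1 − (1+0.0087917)^−36) = $878.20.
Total paid = 36 × $878.20 = $31,615.20; interest = $31,615.20 − $27,000 = $4,615.20.

$4,615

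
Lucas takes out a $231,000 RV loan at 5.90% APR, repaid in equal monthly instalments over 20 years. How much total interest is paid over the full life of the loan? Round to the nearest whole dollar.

$162,998

At 5.90% the monthly rate is 0.0049167, so the payment is 231,000 × 0.0049167 / (1 − 1.0049167^−240) = $1,641.66.
Total paid = 240 × $1,641.66 = $393,998.40; interest = $393,998.40 − $231,000 = $162,998.40.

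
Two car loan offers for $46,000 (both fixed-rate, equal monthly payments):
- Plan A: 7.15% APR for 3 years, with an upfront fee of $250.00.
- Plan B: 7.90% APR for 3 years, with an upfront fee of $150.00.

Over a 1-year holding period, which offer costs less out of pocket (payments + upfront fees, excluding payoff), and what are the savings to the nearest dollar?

Plan A by $90

Plan A: monthly rate = 7.15%/12 = 0.0059583; payment = 46,000 × 0.0059583 / (1 − (1+0.0059583)^−36) = $1,423.50.
Plan B: monthly rate = 7.9%/12 = 0.0065833; payment = 46,000 × 0.0065833 / (1 − (1+0.0065833)^−36) = $1,439.35.
Over 12 months: Plan A costs 12 × $1,423.50 + $250.00 = $17,332.00; Plan B costs 12 × $1,439.35 + $150.00 = $17,422.20.
Plan A is cheaper by $17,422.20 − $17,332.00 = $90.20.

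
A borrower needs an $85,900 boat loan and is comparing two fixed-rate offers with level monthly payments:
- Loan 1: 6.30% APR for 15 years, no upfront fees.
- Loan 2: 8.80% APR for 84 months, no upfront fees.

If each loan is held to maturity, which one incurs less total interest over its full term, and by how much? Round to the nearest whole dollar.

Loan 2 by $17,635

Loan 1: monthly rate = 6.3%/12 = 0.0052500; payment = 85,900 × 0.0052500 / (1 − (1+0.0052500)^−180) = $738.87.
Total interest on Loan 1 = 180 × $738.87 − $85,900 = $47,096.60.
Loan 2: monthly rate = 8.8%/12 = 0.0073333; payment = 85,900 × 0.0073333 / (1 − (1+0.0073333)^−84) = $1,373.35.
Total interest on Loan 2 = 84 × $1,373.35 − $85,900 = $29,461.40.
Loan 2 is lower by $17,635.20.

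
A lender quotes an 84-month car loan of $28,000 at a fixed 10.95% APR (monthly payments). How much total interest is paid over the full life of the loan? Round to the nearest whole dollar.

$12,210

Monthly rate = 10.95%/12 = 0.0091250; payment = 28,000 × 0.0091250 / (1 − (1+0.0091250)^−84) = $478.69.
Total paid = 84 × $478.69 = $40,209.96; interest = $40,209.96 − $28,000 = $12,209.96.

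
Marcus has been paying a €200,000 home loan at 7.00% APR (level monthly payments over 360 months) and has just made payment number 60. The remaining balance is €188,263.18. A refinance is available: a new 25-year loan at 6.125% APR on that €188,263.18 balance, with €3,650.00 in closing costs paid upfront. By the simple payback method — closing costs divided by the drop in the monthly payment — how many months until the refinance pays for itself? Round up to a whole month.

Current payment = 200,000 × 7%/12 / (1 − (1+0.0058333)^−360) = €1,330.60.
Refinanced payment = 188,263.18 × 0.0051042 / (1 − (1+0.0051042)^−300) = €1,227.41.
Monthly savings = €1,330.60 − €1,227.41 = €103.19.
Break-even = €3,650.00 / €103.19 = 35.37 → 36 months.

36 months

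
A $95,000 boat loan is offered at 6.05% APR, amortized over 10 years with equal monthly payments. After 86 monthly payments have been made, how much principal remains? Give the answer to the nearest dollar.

$32,953

With monthly rate i = 6.05%/12 = 0.0050417, the balance after k of n payments is P · [(1+i)^n − (1+i)^k] / [(1+i)^n − 1].
(1+0.0050417)^120 = 1.82847082 and (1+0.0050417)^86 = 1.54109623, so the balance is 95,000 × (1.82847082 − 1.54109623) / (1.82847082 − 1) = $32,952.98.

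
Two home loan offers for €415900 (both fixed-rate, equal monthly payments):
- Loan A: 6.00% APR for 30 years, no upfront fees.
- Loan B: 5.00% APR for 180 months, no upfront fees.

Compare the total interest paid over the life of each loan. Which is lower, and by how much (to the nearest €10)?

Loan B by €305,670

Loan A: monthly rate = 6%/12 = 0.0050000; payment = 415,900 × 0.0050000 / (1 − (1+0.0050000)^−360) = €2,493.53.
Total interest on Loan A = 360 × €2,493.53 − €415,900 = €481,770.80.
Loan B: monthly rate = 5%/12 = 0.0041667; payment = 415,900 × 0.0041667 / (1 − (1+0.0041667)^−180) = €3,288.91.
Total interest on Loan B = 180 × €3,288.91 − €415,900 = €176,103.80.
Loan B is lower by €305,667.00.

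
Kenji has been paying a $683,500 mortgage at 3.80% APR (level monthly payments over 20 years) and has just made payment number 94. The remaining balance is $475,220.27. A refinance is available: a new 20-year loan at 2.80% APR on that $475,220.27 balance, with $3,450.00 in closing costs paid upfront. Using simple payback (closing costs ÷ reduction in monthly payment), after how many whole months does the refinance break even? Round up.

3 months

Current payment = 683,500 × 3.8%/12 / (1 − (1+0.0031667)^−240) = $4,070.20.
Refinanced payment = 475,220.27 × 0.0023333 / (1 − (1+0.0023333)^−240) = $2,588.24.
Monthly savings = $4,070.20 − $2,588.24 = $1,481.96.
Break-even = $3,450.00 / $1,481.96 = 2.33 → 3 months.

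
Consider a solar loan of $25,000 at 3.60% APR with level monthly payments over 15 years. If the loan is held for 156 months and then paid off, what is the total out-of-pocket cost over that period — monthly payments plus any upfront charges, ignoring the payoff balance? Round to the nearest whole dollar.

$28,072

At 3.60% the monthly rate is 0.0030000, so the payment is 25,000 × 0.0030000 / (1 − 1.0030000^−180) = $179.95.
Total outlay = 156 × $179.95 = $28,072.20.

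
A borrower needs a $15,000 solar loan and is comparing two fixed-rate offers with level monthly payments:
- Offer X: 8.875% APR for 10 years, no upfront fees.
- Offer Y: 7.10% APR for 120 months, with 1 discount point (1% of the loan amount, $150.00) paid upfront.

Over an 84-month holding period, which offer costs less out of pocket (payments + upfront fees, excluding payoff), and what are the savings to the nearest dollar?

Offer Y by $1,031

Offer X: at 8.875% the monthly rate is 0.0073958, so the payment is 15,000 × 0.0073958 / (1 − 1.0073958^−120) = $189.00.
Offer Y: at 7.10% the monthly rate is 0.0059167, so the payment is 15,000 × 0.0059167 / (1 − 1.0059167^−120) = $174.94.
Over 84 months: Offer X costs 84 × $189.00 = $15,876.00; Offer Y costs 84 × $174.94 + $150.00 = $14,844.96.
Offer Y is cheaper by $15,876.00 − $14,844.96 = $1,031.04.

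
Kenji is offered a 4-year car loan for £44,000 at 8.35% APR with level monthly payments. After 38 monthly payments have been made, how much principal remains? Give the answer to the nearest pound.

£10,412

With monthly rate i = 8.35%/12 = 0.0069583, the balance after k of n payments is P · [(1+i)^n − (1+i)^k] / [(1+i)^n − 1].
(1+0.0069583)^48 = 1.39492873 and (1+0.0069583)^38 = 1.30147855, so the balance is 44,000 × (1.39492873 − 1.30147855) / (1.39492873 − 1) = £10,411.52.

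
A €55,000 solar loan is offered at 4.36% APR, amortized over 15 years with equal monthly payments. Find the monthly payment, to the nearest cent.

At 4.36% the monthly rate is 0.0036333, so the payment is 55,000 × 0.0036333 / (1 − 1.0036333^−180) = €416.82.

€416.82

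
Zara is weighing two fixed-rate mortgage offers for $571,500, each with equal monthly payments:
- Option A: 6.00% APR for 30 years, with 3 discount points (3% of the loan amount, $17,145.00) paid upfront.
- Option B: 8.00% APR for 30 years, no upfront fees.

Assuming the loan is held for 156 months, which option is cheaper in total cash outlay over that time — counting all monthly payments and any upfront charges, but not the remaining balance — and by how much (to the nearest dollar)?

Option A by $102,512

Option A: monthly rate = 6%/12 = 0.0050000; payment = 571,500 × 0.0050000 / (1 − (1+0.0050000)^−360) = $3,426.43.
Option B: monthly rate = 8%/12 = 0.0066667; payment = 571,500 × 0.0066667 / (1 − (1+0.0066667)^−360) = $4,193.46.
Over 156 months: Option A costs 156 × $3,426.43 + $17,145.00 = $551,668.08; Option B costs 156 × $4,193.46 = $654,179.76.
Option A is cheaper by $654,179.76 − $551,668.08 = $102,511.68.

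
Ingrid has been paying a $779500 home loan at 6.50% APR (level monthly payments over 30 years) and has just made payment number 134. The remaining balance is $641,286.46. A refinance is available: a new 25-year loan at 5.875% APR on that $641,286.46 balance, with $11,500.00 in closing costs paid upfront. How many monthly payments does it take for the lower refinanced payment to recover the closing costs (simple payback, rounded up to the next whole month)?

Current payment = 779,500 × 6.5%/12 / (1 − (1+0.0054167)^−360) = $4,926.97.
Refinanced payment = 641,286.46 × 0.0048958 / (1 − (1+0.0048958)^−300) = $4,082.96.
Monthly savings = $4,926.97 − $4,082.96 = $844.01.
Break-even = $11,500.00 / $844.01 = 13.63 → 14 months.

14 months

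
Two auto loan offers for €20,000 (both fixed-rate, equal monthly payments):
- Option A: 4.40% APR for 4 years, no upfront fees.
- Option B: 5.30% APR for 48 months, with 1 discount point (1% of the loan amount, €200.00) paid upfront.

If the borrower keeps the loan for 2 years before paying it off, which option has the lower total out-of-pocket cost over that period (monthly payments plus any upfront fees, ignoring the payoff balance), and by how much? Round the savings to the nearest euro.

Option A by €395

Option A: monthly rate = 4.4%/12 = 0.0036667; payment = 20,000 × 0.0036667 / (1 − (1+0.0036667)^−48) = €455.17.
Option B: monthly rate = 5.3%/12 = 0.0044167; payment = 20,000 × 0.0044167 / (1 − (1+0.0044167)^−48) = €463.31.
Over 24 months: Option A costs 24 × €455.17 = €10,924.08; Option B costs 24 × €463.31 + €200.00 = €11,319.44.
Option A is cheaper by €11,319.44 − €10,924.08 = €395.36.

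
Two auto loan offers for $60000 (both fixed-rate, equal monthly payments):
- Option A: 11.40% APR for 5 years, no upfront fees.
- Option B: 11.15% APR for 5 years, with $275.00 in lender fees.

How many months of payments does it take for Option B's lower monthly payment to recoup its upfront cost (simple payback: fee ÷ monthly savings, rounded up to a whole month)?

37 months

Option A: monthly rate = 11.4%/12 = 0.0095000; payment = 60,000 × 0.0095000 / (1 − (1+0.0095000)^−60) = $1,316.55.
Option B: monthly rate = 11.15%/12 = 0.0092917; payment = 60,000 × 0.0092917 / (1 − (1+0.0092917)^−60) = $1,309.04.
Monthly savings = $1,316.55 − $1,309.04 = $7.51.
Break-even = $275.00 / $7.51 = 36.62 → 37 months.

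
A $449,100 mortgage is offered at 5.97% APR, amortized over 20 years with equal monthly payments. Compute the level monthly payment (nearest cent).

$3,209.72

Monthly rate = 5.97%/12 = 0.0049750; payment = 449,100 × 0.0049750 / (1 − (1+0.0049750)^−240) = $3,209.72.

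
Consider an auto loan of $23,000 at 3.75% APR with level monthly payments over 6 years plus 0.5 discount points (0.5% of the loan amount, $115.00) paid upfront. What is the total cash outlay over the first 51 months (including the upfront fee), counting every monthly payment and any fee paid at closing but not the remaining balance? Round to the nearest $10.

At 3.75% the monthly rate is 0.0031250, so the payment is 23,000 × 0.0031250 / (1 − 1.0031250^−72) = $357.23.
Total outlay = 51 × $357.23 + $115.00 = $18,333.73.

$18,330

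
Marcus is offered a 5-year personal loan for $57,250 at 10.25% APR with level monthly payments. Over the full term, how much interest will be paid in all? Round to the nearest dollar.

$16,157

Monthly rate = 10.25%/12 = 0.0085417; payment = 57,250 × 0.0085417 / (1 − (1+0.0085417)^−60) = $1,223.45.
Total paid = 60 × $1,223.45 = $73,407.00; interest = $73,407.00 − $57,250 = $16,157.00.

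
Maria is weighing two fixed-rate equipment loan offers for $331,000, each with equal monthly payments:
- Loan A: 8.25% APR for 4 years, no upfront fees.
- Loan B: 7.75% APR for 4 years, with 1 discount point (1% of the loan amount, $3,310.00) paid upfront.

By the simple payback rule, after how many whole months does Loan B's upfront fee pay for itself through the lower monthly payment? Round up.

43 months

Loan A: at 8.25% the monthly rate is 0.0068750, so the payment is 331,000 × 0.0068750 / (1 − 1.0068750^−48) = $8,119.58.
Loan B: monthly rate = 7.75%/12 = 0.0064583; payment = 331,000 × 0.0064583 / (1 − (1+0.0064583)^−48) = $8,041.89.
Monthly savings = $8,119.58 − $8,041.89 = $77.69.
Break-even = $3,310.00 / $77.69 = 42.61 → 43 months.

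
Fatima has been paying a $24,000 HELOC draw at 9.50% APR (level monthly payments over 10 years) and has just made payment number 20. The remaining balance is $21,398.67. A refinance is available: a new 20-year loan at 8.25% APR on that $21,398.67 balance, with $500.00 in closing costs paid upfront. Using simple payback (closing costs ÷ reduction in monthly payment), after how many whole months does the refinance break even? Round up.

4 months

Current payment = 24,000 × 9.5%/12 / (1 − (1+0.0079167)^−120) = $310.55.
Refinanced payment = 21,398.67 × 0.0068750 / (1 − (1+0.0068750)^−240) = $182.33.
Monthly savings = $310.55 − $182.33 = $128.22.
Break-even = $500.00 / $128.22 = 3.90 → 4 months.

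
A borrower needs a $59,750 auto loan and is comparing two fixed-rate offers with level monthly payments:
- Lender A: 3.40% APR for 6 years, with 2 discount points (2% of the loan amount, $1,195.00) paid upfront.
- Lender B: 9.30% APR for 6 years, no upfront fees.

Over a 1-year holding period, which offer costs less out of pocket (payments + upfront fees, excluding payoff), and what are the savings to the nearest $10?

Lender A by $810

Lender A: monthly rate = 3.4%/12 = 0.0028333; payment = 59,750 × 0.0028333 / (1 − (1+0.0028333)^−72) = $918.55.
Lender B: at 9.30% the monthly rate is 0.0077500, so the payment is 59,750 × 0.0077500 / (1 − 1.0077500^−72) = $1,085.94.
Over 12 months: Lender A costs 12 × $918.55 + $1,195.00 = $12,217.60; Lender B costs 12 × $1,085.94 = $13,031.28.
Lender A is cheaper by $13,031.28 − $12,217.60 = $813.68.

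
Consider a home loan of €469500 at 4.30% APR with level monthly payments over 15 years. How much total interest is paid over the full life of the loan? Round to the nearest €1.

€168,391

Monthly rate = 4.3%/12 = 0.0035833; payment = 469,500 × 0.0035833 / (1 − (1+0.0035833)^−180) = €3,543.84.
Total paid = 180 × €3,543.84 = €637,891.20; interest = €637,891.20 − €469,500 = €168,391.20.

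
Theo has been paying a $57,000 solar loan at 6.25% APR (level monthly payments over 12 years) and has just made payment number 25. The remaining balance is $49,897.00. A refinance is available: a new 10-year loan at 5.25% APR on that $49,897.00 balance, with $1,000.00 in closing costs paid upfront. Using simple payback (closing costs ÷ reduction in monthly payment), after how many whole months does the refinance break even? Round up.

36 months

Current payment = 57,000 × 6.25%/12 / (1 − (1+0.0052083)^−144) = $563.64.
Refinanced payment = 49,897.00 × 0.0043750 / (1 − (1+0.0043750)^−120) = $535.35.
Monthly savings = $563.64 − $535.35 = $28.29.
Break-even = $1,000.00 / $28.29 = 35.35 → 36 months.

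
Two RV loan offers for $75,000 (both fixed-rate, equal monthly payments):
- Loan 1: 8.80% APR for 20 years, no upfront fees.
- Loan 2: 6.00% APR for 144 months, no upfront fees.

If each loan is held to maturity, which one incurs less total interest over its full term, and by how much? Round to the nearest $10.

Loan 1: at 8.80% the monthly rate is 0.0073333, so the payment is 75,000 × 0.0073333 / (1 − 1.0073333^−240) = $665.18.
Total interest on Loan 1 = 240 × $665.18 − $75,000 = $84,643.20.
Loan 2: monthly rate = 6%/12 = 0.0050000; payment = 75,000 × 0.0050000 / (1 − (1+0.0050000)^−144) = $731.89.
Total interest on Loan 2 = 144 × $731.89 − $75,000 = $30,392.16.
Loan 2 is lower by $54,251.04.

Loan 2 by $54,250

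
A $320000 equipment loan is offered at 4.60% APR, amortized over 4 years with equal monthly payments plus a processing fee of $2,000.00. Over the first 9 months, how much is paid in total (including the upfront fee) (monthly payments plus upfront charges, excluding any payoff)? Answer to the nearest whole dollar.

Monthly rate = 4.6%/12 = 0.0038333; payment = 320,000 × 0.0038333 / (1 − (1+0.0038333)^−48) = $7,311.53.
Total outlay = 9 × $7,311.53 + $2,000.00 = $67,803.77.

$67,804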